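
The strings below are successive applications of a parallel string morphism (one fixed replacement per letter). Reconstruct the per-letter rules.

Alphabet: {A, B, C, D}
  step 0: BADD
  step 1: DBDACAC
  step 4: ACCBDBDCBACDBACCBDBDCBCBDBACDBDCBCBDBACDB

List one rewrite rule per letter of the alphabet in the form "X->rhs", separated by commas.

  step 0 ⇒ step 1: BADD ⇒ DB·D·AC·AC
    A ↦ D
    B ↦ DB
    D ↦ AC
    C ↦ CB  (constrained at step 1)

A->D, B->DB, C->CB, D->AC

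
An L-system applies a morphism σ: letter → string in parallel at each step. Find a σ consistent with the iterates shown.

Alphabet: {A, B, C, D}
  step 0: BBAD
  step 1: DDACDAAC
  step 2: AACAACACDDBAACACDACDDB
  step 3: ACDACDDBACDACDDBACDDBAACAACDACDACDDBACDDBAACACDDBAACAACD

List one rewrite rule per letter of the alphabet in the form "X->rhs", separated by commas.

  step 2 ⇒ step 3: AACAACACDDBAACACDACDDB ⇒ ACD·ACD·DB·ACD·ACD·DB·ACD·DB·AAC·AAC·D·ACD·ACD·DB·ACD·DB·AAC·ACD·DB·AAC·AAC·D
    A ↦ ACD
    B ↦ D
    C ↦ DB
    D ↦ AAC

A->ACD, B->D, C->DB, D->AAC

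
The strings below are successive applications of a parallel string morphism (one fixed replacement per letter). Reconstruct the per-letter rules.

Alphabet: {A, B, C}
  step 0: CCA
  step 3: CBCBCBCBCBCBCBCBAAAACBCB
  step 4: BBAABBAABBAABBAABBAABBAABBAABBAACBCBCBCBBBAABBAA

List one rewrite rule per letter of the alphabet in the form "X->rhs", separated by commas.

A->CB, B->AA, C->BB

  step 3 ⇒ step 4: CBCBCBCBCBCBCBCBAAAACBCB ⇒ BB·AA·BB·AA·BB·AA·BB·AA·BB·AA·BB·AA·BB·AA·BB·AA·CB·CB·CB·CB·BB·AA·BB·AA
    A ↦ CB
    B ↦ AA
    C ↦ BB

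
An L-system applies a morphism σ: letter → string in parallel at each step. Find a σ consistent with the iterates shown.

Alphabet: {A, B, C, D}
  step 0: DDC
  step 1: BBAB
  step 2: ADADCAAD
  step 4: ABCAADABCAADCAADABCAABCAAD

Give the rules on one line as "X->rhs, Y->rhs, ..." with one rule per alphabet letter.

  step 1 ⇒ step 2: BBAB ⇒ AD·AD·CA·AD
    A ↦ CA
    B ↦ AD
  step 0 ⇒ step 1: DDC ⇒ B·B·AB
    C ↦ AB
  step 0 ⇒ step 1: DDC ⇒ B·B·AB
    D ↦ B

A->CA, B->AD, C->AB, D->B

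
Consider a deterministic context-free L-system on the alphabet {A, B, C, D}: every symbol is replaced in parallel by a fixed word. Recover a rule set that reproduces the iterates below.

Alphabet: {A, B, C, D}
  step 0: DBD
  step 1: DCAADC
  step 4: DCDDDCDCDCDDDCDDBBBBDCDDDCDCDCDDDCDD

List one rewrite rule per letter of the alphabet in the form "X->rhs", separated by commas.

  step 0 ⇒ step 1: DBD ⇒ DC·AA·DC
    B ↦ AA
    D ↦ DC
    A ↦ B  (constrained at step 1)
    C ↦ DD  (constrained at step 1)

A->B, B->AA, C->DD, D->DC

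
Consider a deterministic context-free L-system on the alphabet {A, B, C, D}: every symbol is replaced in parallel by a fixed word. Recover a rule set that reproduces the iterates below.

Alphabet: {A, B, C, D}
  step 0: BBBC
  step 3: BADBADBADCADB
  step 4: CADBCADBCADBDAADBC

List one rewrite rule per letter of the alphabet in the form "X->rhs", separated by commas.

A->AD, B->C, C->DA, D->B

  step 3 ⇒ step 4: BADBADBADCADB ⇒ C·AD·B·C·AD·B·C·AD·B·DA·AD·B·C
    A ↦ AD
    B ↦ C
    C ↦ DA
    D ↦ B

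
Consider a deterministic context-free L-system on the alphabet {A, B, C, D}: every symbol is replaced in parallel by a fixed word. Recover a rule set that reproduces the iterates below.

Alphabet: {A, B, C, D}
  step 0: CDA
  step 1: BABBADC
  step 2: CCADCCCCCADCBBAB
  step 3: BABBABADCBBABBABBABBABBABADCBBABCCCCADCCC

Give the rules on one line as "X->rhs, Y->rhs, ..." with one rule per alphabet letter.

  step 2 ⇒ step 3: CCADCCCCCADCBBAB ⇒ BAB·BAB·ADC·B·BAB·BAB·BAB·BAB·BAB·ADC·B·BAB·CC·CC·ADC·CC
    A ↦ ADC
    B ↦ CC
    C ↦ BAB
    D ↦ B

A->ADC, B->CC, C->BAB, D->B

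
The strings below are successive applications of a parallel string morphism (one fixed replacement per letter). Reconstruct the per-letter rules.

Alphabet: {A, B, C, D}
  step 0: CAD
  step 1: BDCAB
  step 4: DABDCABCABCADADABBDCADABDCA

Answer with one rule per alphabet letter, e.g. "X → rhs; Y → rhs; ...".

  step 0 ⇒ step 1: CAD ⇒ BD·CA·B
    A ↦ CA
    C ↦ BD
    D ↦ B
    B ↦ DA  (constrained at step 1)

A->CA, B->DA, C->BD, D->B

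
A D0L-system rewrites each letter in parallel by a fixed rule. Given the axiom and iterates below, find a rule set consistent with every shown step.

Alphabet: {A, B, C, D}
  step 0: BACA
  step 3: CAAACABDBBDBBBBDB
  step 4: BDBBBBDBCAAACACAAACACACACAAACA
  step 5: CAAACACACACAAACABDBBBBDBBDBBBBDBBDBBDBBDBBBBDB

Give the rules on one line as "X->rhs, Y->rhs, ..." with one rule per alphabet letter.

  step 4 ⇒ step 5: BDBBBBDBCAAACACAAACACACACAAACA ⇒ CA·AA·CA·CA·CA·CA·AA·CA·BD·B·B·B·BD·B·BD·B·B·B·BD·B·BD·B·BD·B·BD·B·B·B·BD·B
    A ↦ B
    B ↦ CA
    C ↦ BD
    D ↦ AA

A->B, B->CA, C->BD, D->AA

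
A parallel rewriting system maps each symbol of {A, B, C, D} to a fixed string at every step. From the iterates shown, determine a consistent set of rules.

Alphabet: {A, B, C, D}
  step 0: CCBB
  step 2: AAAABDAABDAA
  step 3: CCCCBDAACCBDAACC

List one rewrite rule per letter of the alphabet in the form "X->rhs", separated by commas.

A->C, B->BD, C->D, D->AA

  step 2 ⇒ step 3: AAAABDAABDAA ⇒ C·C·C·C·BD·AA·C·C·BD·AA·C·C
    A ↦ C
    B ↦ BD
    D ↦ AA
    C ↦ D  (constrained at step 0)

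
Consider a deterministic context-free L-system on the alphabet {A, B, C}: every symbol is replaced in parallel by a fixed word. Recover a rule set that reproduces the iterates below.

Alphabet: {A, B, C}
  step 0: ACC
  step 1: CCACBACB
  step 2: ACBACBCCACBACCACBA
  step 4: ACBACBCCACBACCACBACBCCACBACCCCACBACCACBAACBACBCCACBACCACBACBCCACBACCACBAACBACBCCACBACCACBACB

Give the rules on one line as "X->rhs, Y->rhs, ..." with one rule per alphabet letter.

A->CC, B->A, C->ACB

  step 1 ⇒ step 2: CCACBACB ⇒ ACB·ACB·CC·ACB·A·CC·ACB·A
    A ↦ CC
    B ↦ A
    C ↦ ACB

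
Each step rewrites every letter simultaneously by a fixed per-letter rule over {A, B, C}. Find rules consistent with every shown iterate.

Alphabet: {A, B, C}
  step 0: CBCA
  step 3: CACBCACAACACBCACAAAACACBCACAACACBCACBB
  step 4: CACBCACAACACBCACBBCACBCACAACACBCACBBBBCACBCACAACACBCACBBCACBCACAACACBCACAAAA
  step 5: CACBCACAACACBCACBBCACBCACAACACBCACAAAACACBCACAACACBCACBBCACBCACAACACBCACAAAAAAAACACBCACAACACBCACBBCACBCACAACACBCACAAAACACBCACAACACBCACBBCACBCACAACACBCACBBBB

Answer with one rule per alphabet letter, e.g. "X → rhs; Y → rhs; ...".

  step 4 ⇒ step 5: CACBCACAACACBCACBBCACBCACAACACBCACBBBBCACBCACAACACBCACBBCACBCACAACACBCACAAAA ⇒ CAC·B·CAC·AA·CAC·B·CAC·B·B·CAC·B·CAC·AA·CAC·B·CAC·AA·AA·CAC·B·CAC·AA·CAC·B·CAC·B·B·CAC·B·CAC·AA·CAC·B·CAC·AA·AA·AA·AA·CAC·B·CAC·AA·CAC·B·CAC·B·B·CAC·B·CAC·AA·CAC·B·CAC·AA·AA·CAC·B·CAC·AA·CAC·B·CAC·B·B·CAC·B·CAC·AA·CAC·B·CAC·B·B·B·B
    A ↦ B
    B ↦ AA
    C ↦ CAC

A->B, B->AA, C->CAC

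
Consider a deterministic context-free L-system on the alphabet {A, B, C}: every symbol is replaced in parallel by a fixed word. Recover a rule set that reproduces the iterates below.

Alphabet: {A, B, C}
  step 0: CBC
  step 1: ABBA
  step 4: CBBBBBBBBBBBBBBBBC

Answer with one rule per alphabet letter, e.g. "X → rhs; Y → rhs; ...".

  step 0 ⇒ step 1: CBC ⇒ A·BB·A
    B ↦ BB
    C ↦ A
    A ↦ C  (constrained at step 1)

A->C, B->BB, C->A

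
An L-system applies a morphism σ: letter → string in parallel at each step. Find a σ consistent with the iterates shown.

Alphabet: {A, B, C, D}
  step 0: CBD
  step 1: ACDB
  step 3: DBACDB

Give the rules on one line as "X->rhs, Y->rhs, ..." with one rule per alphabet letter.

  step 0 ⇒ step 1: CBD ⇒ AC·D·B
    B ↦ D
    C ↦ AC
    D ↦ B
    A ↦ B  (constrained at step 1)

A->B, B->D, C->AC, D->B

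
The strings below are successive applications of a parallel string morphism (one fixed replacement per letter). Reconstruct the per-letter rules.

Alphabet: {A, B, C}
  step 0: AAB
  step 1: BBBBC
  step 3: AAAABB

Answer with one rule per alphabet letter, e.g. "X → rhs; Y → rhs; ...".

  step 0 ⇒ step 1: AAB ⇒ BB·BB·C
    A ↦ BB
    B ↦ C
    C ↦ A  (constrained at step 1)

A->BB, B->C, C->A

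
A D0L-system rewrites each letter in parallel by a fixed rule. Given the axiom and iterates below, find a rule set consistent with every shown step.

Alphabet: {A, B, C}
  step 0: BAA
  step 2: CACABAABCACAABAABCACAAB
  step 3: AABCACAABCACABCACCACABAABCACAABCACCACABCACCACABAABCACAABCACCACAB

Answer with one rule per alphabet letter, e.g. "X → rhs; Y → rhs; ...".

  step 2 ⇒ step 3: CACABAABCACAABAABCACAAB ⇒ AAB·CAC·AAB·CAC·AB·CAC·CAC·AB·AAB·CAC·AAB·CAC·CAC·AB·CAC·CAC·AB·AAB·CAC·AAB·CAC·CAC·AB
    A ↦ CAC
    B ↦ AB
    C ↦ AAB

A->CAC, B->AB, C->AAB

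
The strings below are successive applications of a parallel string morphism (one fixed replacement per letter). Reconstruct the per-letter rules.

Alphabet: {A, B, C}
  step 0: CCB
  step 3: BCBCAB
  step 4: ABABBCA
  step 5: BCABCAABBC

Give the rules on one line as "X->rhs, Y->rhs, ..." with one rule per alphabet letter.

A->BC, B->A, C->B

  step 4 ⇒ step 5: ABABBCA ⇒ BC·A·BC·A·A·B·BC
    A ↦ BC
    B ↦ A
    C ↦ B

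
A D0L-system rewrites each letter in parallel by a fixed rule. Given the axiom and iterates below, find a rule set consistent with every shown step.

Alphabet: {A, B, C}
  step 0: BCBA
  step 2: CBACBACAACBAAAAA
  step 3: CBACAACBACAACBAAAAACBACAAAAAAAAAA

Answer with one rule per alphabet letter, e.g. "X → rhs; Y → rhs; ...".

A->AA, B->C, C->CBA

  step 2 ⇒ step 3: CBACBACAACBAAAAA ⇒ CBA·C·AA·CBA·C·AA·CBA·AA·AA·CBA·C·AA·AA·AA·AA·AA
    A ↦ AA
    B ↦ C
    C ↦ CBA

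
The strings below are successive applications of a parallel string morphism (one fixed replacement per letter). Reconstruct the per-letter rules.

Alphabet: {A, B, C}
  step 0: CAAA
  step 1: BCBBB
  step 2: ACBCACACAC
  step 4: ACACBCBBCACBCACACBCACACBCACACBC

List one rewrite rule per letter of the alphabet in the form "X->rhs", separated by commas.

  step 1 ⇒ step 2: BCBBB ⇒ AC·BC·AC·AC·AC
    B ↦ AC
    C ↦ BC
  step 0 ⇒ step 1: CAAA ⇒ BC·B·B·B
    A ↦ B

A->B, B->AC, C->BC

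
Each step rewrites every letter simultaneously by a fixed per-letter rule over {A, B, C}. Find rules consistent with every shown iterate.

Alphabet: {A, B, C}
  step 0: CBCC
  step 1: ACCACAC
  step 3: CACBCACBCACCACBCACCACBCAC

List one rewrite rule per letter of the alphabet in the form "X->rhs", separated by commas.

  step 0 ⇒ step 1: CBCC ⇒ AC·C·AC·AC
    B ↦ C
    C ↦ AC
    A ↦ BC  (constrained at step 1)

A->BC, B->C, C->AC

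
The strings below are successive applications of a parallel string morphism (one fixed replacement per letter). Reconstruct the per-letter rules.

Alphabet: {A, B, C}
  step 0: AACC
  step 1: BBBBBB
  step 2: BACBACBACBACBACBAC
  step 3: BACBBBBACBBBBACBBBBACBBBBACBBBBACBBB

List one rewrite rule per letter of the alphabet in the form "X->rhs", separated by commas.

A->B, B->BAC, C->BB

  step 2 ⇒ step 3: BACBACBACBACBACBAC ⇒ BAC·B·BB·BAC·B·BB·BAC·B·BB·BAC·B·BB·BAC·B·BB·BAC·B·BB
    A ↦ B
    B ↦ BAC
    C ↦ BB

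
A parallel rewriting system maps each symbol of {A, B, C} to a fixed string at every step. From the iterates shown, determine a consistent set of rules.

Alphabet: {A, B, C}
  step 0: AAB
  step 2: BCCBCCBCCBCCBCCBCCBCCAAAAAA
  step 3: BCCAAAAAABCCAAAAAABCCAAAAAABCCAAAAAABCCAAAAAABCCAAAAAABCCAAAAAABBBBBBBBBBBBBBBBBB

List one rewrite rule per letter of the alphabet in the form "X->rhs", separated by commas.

A->BBB, B->BCC, C->AAA

  step 2 ⇒ step 3: BCCBCCBCCBCCBCCBCCBCCAAAAAA ⇒ BCC·AAA·AAA·BCC·AAA·AAA·BCC·AAA·AAA·BCC·AAA·AAA·BCC·AAA·AAA·BCC·AAA·AAA·BCC·AAA·AAA·BBB·BBB·BBB·BBB·BBB·BBB
    A ↦ BBB
    B ↦ BCC
    C ↦ AAA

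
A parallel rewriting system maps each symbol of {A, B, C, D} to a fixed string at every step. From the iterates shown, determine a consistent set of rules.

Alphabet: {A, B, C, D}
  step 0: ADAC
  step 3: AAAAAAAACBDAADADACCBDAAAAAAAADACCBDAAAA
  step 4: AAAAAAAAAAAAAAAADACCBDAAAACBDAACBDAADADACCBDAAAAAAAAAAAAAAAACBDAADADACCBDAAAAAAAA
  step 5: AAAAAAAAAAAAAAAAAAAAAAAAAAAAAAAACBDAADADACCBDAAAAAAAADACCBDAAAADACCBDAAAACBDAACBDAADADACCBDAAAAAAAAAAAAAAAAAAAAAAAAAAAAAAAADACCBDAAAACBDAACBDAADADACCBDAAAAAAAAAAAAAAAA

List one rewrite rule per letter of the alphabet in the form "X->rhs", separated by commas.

A->AA, B->C, C->DA, D->CBD

  step 4 ⇒ step 5: AAAAAAAAAAAAAAAADACCBDAAAACBDAACBDAADADACCBDAAAAAAAAAAAAAAAACBDAADADACCBDAAAAAAAA ⇒ AA·AA·AA·AA·AA·AA·AA·AA·AA·AA·AA·AA·AA·AA·AA·AA·CBD·AA·DA·DA·C·CBD·AA·AA·AA·AA·DA·C·CBD·AA·AA·DA·C·CBD·AA·AA·CBD·AA·CBD·AA·DA·DA·C·CBD·AA·AA·AA·AA·AA·AA·AA·AA·AA·AA·AA·AA·AA·AA·AA·AA·DA·C·CBD·AA·AA·CBD·AA·CBD·AA·DA·DA·C·CBD·AA·AA·AA·AA·AA·AA·AA·AA
    A ↦ AA
    B ↦ C
    C ↦ DA
    D ↦ CBD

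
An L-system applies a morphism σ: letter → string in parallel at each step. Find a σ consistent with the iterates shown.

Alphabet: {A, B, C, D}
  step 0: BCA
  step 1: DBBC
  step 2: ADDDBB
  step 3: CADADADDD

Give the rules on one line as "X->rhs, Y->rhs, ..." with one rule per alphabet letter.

  step 2 ⇒ step 3: ADDDBB ⇒ C·AD·AD·AD·D·D
    A ↦ C
    B ↦ D
    D ↦ AD
  step 0 ⇒ step 1: BCA ⇒ D·BB·C
    C ↦ BB

A->C, B->D, C->BB, D->AD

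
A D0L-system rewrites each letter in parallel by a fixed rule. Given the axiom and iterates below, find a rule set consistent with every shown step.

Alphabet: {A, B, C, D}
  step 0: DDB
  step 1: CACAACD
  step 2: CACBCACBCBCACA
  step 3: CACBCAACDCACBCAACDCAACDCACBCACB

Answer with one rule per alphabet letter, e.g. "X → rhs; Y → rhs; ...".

  step 2 ⇒ step 3: CACBCACBCBCACA ⇒ CA·CB·CA·ACD·CA·CB·CA·ACD·CA·ACD·CA·CB·CA·CB
    A ↦ CB
    B ↦ ACD
    C ↦ CA
  step 0 ⇒ step 1: DDB ⇒ CA·CA·ACD
    D ↦ CA

A->CB, B->ACD, C->CA, D->CA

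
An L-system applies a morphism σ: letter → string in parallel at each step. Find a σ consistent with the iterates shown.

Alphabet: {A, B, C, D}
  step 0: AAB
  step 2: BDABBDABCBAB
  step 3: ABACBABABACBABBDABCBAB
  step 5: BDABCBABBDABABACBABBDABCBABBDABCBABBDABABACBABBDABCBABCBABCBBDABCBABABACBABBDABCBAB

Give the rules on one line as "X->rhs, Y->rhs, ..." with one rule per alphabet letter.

A->CB, B->AB, C->BD, D->A

  step 2 ⇒ step 3: BDABBDABCBAB ⇒ AB·A·CB·AB·AB·A·CB·AB·BD·AB·CB·AB
    A ↦ CB
    B ↦ AB
    C ↦ BD
    D ↦ A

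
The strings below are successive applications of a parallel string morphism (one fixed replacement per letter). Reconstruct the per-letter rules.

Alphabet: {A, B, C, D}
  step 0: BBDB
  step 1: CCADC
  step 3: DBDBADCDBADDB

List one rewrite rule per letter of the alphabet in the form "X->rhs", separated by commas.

A->DB, B->C, C->A, D->AD

  step 0 ⇒ step 1: BBDB ⇒ C·C·AD·C
    B ↦ C
    D ↦ AD
    A ↦ DB  (constrained at step 1)
    C ↦ A  (constrained at step 1)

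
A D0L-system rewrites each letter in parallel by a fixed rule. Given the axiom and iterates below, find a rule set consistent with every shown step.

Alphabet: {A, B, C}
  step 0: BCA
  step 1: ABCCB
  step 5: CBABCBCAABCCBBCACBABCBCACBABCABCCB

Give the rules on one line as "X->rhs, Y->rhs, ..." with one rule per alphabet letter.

  step 0 ⇒ step 1: BCA ⇒ A·BC·CB
    A ↦ CB
    B ↦ A
    C ↦ BC

A->CB, B->A, C->BC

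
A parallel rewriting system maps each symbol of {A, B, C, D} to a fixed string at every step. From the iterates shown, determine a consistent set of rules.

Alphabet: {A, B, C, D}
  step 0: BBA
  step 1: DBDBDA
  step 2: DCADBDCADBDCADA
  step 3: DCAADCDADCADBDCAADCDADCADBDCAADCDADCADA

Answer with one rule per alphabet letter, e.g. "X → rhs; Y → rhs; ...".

A->DA, B->DB, C->ADC, D->DCA

  step 2 ⇒ step 3: DCADBDCADBDCADA ⇒ DCA·ADC·DA·DCA·DB·DCA·ADC·DA·DCA·DB·DCA·ADC·DA·DCA·DA
    A ↦ DA
    B ↦ DB
    C ↦ ADC
    D ↦ DCA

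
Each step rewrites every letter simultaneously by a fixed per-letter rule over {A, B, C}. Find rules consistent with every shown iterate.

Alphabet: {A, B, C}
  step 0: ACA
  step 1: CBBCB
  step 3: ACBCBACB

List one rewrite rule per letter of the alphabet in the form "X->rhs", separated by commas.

A->CB, B->A, C->B

  step 0 ⇒ step 1: ACA ⇒ CB·B·CB
    A ↦ CB
    C ↦ B
    B ↦ A  (constrained at step 1)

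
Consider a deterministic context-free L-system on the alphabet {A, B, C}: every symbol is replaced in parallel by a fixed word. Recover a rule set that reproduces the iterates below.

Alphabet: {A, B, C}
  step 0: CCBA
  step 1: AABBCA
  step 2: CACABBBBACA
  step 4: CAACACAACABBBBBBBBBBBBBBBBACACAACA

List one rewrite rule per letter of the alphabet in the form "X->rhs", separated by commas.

  step 1 ⇒ step 2: AABBCA ⇒ CA·CA·BB·BB·A·CA
    A ↦ CA
    B ↦ BB
    C ↦ A

A->CA, B->BB, C->A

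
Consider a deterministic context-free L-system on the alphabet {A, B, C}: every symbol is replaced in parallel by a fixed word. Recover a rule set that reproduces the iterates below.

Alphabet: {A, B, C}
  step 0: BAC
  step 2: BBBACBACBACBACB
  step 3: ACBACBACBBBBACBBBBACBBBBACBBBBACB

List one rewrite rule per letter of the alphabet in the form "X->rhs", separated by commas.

A->B, B->ACB, C->BB

  step 2 ⇒ step 3: BBBACBACBACBACB ⇒ ACB·ACB·ACB·B·BB·ACB·B·BB·ACB·B·BB·ACB·B·BB·ACB
    A ↦ B
    B ↦ ACB
    C ↦ BB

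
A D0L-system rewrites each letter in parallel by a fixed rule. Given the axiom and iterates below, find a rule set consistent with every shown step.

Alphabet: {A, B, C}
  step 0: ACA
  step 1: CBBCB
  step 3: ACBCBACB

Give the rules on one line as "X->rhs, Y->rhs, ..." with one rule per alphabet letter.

A->CB, B->A, C->B

  step 0 ⇒ step 1: ACA ⇒ CB·B·CB
    A ↦ CB
    C ↦ B
    B ↦ A  (constrained at step 1)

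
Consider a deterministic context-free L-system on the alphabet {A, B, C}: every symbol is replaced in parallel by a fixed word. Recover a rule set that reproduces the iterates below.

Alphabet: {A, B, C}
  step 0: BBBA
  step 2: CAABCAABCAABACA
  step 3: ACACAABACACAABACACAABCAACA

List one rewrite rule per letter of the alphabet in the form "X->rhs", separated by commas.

  step 2 ⇒ step 3: CAABCAABCAABACA ⇒ A·CA·CA·AB·A·CA·CA·AB·A·CA·CA·AB·CA·A·CA
    A ↦ CA
    B ↦ AB
    C ↦ A

A->CA, B->AB, C->A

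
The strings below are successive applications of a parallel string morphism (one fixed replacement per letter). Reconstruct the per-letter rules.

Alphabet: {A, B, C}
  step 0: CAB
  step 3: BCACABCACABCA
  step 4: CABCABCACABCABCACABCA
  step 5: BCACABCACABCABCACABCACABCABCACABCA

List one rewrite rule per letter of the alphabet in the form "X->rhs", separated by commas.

  step 4 ⇒ step 5: CABCABCACABCABCACABCA ⇒ B·CA·CA·B·CA·CA·B·CA·B·CA·CA·B·CA·CA·B·CA·B·CA·CA·B·CA
    A ↦ CA
    B ↦ CA
    C ↦ B

A->CA, B->CA, C->B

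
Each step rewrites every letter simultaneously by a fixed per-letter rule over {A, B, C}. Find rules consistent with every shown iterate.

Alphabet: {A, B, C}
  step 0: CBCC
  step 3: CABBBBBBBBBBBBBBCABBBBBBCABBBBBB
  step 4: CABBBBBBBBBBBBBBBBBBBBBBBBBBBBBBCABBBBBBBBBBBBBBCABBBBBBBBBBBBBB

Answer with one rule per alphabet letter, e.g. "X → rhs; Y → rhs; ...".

A->BB, B->BB, C->CA

  step 3 ⇒ step 4: CABBBBBBBBBBBBBBCABBBBBBCABBBBBB ⇒ CA·BB·BB·BB·BB·BB·BB·BB·BB·BB·BB·BB·BB·BB·BB·BB·CA·BB·BB·BB·BB·BB·BB·BB·CA·BB·BB·BB·BB·BB·BB·BB
    A ↦ BB
    B ↦ BB
    C ↦ CA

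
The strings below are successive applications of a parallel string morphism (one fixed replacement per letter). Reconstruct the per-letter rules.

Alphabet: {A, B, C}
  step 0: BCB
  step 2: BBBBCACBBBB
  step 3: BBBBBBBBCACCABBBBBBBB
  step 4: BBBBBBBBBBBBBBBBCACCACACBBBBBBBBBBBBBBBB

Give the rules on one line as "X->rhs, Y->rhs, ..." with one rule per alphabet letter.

  step 3 ⇒ step 4: BBBBBBBBCACCABBBBBBBB ⇒ BB·BB·BB·BB·BB·BB·BB·BB·CA·C·CA·CA·C·BB·BB·BB·BB·BB·BB·BB·BB
    A ↦ C
    B ↦ BB
    C ↦ CA

A->C, B->BB, C->CA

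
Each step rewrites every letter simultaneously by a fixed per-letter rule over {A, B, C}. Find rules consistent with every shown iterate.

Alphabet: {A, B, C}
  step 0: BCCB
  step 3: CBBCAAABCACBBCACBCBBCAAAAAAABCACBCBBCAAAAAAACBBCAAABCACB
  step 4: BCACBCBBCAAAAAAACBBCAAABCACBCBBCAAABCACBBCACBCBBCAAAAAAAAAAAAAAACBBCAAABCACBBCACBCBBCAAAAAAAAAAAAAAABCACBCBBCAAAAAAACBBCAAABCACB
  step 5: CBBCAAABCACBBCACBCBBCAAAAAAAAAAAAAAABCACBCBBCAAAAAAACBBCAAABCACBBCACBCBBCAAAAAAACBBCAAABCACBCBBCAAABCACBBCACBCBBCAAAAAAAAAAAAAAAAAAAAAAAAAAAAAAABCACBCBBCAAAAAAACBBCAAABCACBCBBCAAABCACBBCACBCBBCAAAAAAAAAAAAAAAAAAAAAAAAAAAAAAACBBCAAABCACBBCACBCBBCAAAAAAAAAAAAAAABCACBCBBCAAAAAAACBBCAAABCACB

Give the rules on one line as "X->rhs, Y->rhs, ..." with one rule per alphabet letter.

  step 4 ⇒ step 5: BCACBCBBCAAAAAAACBBCAAABCACBCBBCAAABCACBBCACBCBBCAAAAAAAAAAAAAAACBBCAAABCACBBCACBCBBCAAAAAAAAAAAAAAABCACBCBBCAAAAAAACBBCAAABCACB ⇒ CB·BCA·AA·BCA·CB·BCA·CB·CB·BCA·AA·AA·AA·AA·AA·AA·AA·BCA·CB·CB·BCA·AA·AA·AA·CB·BCA·AA·BCA·CB·BCA·CB·CB·BCA·AA·AA·AA·CB·BCA·AA·BCA·CB·CB·BCA·AA·BCA·CB·BCA·CB·CB·BCA·AA·AA·AA·AA·AA·AA·AA·AA·AA·AA·AA·AA·AA·AA·AA·BCA·CB·CB·BCA·AA·AA·AA·CB·BCA·AA·BCA·CB·CB·BCA·AA·BCA·CB·BCA·CB·CB·BCA·AA·AA·AA·AA·AA·AA·AA·AA·AA·AA·AA·AA·AA·AA·AA·CB·BCA·AA·BCA·CB·BCA·CB·CB·BCA·AA·AA·AA·AA·AA·AA·AA·BCA·CB·CB·BCA·AA·AA·AA·CB·BCA·AA·BCA·CB
    A ↦ AA
    B ↦ CB
    C ↦ BCA

A->AA, B->CB, C->BCA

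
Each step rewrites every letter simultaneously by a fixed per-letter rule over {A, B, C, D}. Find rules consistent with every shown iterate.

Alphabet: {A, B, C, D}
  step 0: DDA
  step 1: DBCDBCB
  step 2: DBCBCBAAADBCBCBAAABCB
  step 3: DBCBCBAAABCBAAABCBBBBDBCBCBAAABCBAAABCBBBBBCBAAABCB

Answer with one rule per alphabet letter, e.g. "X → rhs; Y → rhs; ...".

  step 2 ⇒ step 3: DBCBCBAAADBCBCBAAABCB ⇒ DBC·BCB·AAA·BCB·AAA·BCB·B·B·B·DBC·BCB·AAA·BCB·AAA·BCB·B·B·B·BCB·AAA·BCB
    A ↦ B
    B ↦ BCB
    C ↦ AAA
    D ↦ DBC

A->B, B->BCB, C->AAA, D->DBC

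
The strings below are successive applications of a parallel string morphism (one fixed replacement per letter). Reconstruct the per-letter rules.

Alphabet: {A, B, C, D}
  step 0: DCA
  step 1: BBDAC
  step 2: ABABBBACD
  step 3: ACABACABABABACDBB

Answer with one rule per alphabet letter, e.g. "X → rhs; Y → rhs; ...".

A->AC, B->AB, C->D, D->BB

  step 2 ⇒ step 3: ABABBBACD ⇒ AC·AB·AC·AB·AB·AB·AC·D·BB
    A ↦ AC
    B ↦ AB
    C ↦ D
    D ↦ BB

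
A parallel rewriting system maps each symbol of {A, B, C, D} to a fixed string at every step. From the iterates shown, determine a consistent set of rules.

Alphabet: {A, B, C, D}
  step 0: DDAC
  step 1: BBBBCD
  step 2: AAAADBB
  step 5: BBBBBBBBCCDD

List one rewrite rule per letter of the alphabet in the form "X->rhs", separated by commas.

  step 1 ⇒ step 2: BBBBCD ⇒ A·A·A·A·D·BB
    B ↦ A
    C ↦ D
    D ↦ BB
  step 0 ⇒ step 1: DDAC ⇒ BB·BB·C·D
    A ↦ C

A->C, B->A, C->D, D->BB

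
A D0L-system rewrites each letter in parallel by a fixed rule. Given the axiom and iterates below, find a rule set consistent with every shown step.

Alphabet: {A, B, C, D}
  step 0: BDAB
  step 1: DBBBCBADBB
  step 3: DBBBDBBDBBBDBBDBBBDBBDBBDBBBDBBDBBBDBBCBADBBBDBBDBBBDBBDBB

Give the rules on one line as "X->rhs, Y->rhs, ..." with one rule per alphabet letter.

A->CBA, B->DBB, C->B, D->B

  step 0 ⇒ step 1: BDAB ⇒ DBB·B·CBA·DBB
    A ↦ CBA
    B ↦ DBB
    D ↦ B
    C ↦ B  (constrained at step 1)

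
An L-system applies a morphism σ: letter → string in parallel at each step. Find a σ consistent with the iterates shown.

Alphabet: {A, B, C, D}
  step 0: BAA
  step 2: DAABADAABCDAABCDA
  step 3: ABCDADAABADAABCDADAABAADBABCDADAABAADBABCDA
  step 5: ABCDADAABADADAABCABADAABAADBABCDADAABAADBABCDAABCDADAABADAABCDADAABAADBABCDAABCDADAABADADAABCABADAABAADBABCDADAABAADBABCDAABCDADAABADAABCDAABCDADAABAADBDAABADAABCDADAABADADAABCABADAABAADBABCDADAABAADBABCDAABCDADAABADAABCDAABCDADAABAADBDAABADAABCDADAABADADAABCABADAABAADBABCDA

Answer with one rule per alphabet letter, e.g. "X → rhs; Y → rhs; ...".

A->DA, B->ABA, C->ADB, D->ABC

  step 2 ⇒ step 3: DAABADAABCDAABCDA ⇒ ABC·DA·DA·ABA·DA·ABC·DA·DA·ABA·ADB·ABC·DA·DA·ABA·ADB·ABC·DA
    A ↦ DA
    B ↦ ABA
    C ↦ ADB
    D ↦ ABC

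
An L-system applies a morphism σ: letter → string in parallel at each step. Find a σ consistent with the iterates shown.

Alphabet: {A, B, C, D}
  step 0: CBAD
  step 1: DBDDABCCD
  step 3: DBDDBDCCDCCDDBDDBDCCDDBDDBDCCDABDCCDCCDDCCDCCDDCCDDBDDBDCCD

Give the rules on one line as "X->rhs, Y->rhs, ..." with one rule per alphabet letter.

A->AB, B->D, C->DBD, D->CCD

  step 0 ⇒ step 1: CBAD ⇒ DBD·D·AB·CCD
    A ↦ AB
    B ↦ D
    C ↦ DBD
    D ↦ CCD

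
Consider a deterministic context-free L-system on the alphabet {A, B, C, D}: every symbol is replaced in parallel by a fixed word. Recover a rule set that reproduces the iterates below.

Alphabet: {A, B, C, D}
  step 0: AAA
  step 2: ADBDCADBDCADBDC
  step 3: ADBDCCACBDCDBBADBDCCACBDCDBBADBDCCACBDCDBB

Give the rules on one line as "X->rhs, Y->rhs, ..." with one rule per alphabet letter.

  step 2 ⇒ step 3: ADBDCADBDCADBDC ⇒ AD·BDC·CAC·BDC·DBB·AD·BDC·CAC·BDC·DBB·AD·BDC·CAC·BDC·DBB
    A ↦ AD
    B ↦ CAC
    C ↦ DBB
    D ↦ BDC

A->AD, B->CAC, C->DBB, D->BDC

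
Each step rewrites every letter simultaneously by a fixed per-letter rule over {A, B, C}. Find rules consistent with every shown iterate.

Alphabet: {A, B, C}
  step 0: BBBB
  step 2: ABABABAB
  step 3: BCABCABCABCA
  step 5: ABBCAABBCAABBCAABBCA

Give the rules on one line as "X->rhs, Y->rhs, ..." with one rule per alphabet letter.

A->B, B->CA, C->A

  step 2 ⇒ step 3: ABABABAB ⇒ B·CA·B·CA·B·CA·B·CA
    A ↦ B
    B ↦ CA
    C ↦ A  (constrained at step 3)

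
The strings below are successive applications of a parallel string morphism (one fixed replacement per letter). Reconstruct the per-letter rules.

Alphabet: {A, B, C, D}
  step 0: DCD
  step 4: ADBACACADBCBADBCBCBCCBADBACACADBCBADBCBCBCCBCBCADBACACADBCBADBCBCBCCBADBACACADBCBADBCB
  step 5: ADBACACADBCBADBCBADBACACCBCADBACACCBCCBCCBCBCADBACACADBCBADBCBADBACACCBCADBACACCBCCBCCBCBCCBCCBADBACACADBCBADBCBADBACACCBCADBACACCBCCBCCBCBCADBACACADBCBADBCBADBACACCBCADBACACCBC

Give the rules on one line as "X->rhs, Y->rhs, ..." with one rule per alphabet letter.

  step 4 ⇒ step 5: ADBACACADBCBADBCBCBCCBADBACACADBCBADBCBCBCCBCBCADBACACADBCBADBCBCBCCBADBACACADBCBADBCB ⇒ ADB·ACA·C·ADB·CB·ADB·CB·ADB·ACA·C·CB·C·ADB·ACA·C·CB·C·CB·C·CB·CB·C·ADB·ACA·C·ADB·CB·ADB·CB·ADB·ACA·C·CB·C·ADB·ACA·C·CB·C·CB·C·CB·CB·C·CB·C·CB·ADB·ACA·C·ADB·CB·ADB·CB·ADB·ACA·C·CB·C·ADB·ACA·C·CB·C·CB·C·CB·CB·C·ADB·ACA·C·ADB·CB·ADB·CB·ADB·ACA·C·CB·C·ADB·ACA·C·CB·C
    A ↦ ADB
    B ↦ C
    C ↦ CB
    D ↦ ACA

A->ADB, B->C, C->CB, D->ACA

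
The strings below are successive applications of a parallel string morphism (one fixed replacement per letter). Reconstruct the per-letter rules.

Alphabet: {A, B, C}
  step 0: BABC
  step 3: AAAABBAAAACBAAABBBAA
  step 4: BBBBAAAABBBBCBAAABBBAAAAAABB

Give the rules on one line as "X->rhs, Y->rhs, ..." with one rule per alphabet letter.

  step 3 ⇒ step 4: AAAABBAAAACBAAABBBAA ⇒ B·B·B·B·AA·AA·B·B·B·B·CBA·AA·B·B·B·AA·AA·AA·B·B
    A ↦ B
    B ↦ AA
    C ↦ CBA

A->B, B->AA, C->CBA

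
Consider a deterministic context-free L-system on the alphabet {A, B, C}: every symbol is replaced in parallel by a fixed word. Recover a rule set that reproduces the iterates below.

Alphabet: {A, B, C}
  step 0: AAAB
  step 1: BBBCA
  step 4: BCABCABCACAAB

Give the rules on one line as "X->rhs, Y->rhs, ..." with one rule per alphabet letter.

  step 0 ⇒ step 1: AAAB ⇒ B·B·B·CA
    A ↦ B
    B ↦ CA
    C ↦ A  (constrained at step 1)

A->B, B->CA, C->A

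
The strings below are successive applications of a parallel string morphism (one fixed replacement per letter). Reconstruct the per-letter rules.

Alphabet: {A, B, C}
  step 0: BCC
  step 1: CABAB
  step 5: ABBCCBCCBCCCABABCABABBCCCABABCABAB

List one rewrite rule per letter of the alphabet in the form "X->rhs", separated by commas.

  step 0 ⇒ step 1: BCC ⇒ C·AB·AB
    B ↦ C
    C ↦ AB
    A ↦ BC  (constrained at step 1)

A->BC, B->C, C->AB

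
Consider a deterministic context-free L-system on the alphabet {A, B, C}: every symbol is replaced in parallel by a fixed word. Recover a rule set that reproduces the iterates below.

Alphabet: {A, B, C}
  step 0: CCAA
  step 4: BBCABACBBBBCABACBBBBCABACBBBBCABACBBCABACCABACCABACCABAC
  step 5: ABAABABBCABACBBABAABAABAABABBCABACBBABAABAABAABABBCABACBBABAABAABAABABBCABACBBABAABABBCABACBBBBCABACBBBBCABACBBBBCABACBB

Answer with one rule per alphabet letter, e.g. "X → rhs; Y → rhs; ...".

  step 4 ⇒ step 5: BBCABACBBBBCABACBBBBCABACBBBBCABACBBCABACCABACCABACCABAC ⇒ ABA·ABA·BB·C·ABA·C·BB·ABA·ABA·ABA·ABA·BB·C·ABA·C·BB·ABA·ABA·ABA·ABA·BB·C·ABA·C·BB·ABA·ABA·ABA·ABA·BB·C·ABA·C·BB·ABA·ABA·BB·C·ABA·C·BB·BB·C·ABA·C·BB·BB·C·ABA·C·BB·BB·C·ABA·C·BB
    A ↦ C
    B ↦ ABA
    C ↦ BB

A->C, B->ABA, C->BB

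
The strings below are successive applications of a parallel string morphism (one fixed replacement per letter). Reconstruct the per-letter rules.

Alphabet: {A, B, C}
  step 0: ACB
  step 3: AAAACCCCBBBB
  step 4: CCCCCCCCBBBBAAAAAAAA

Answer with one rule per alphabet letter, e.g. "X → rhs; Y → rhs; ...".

A->CC, B->AA, C->B

  step 3 ⇒ step 4: AAAACCCCBBBB ⇒ CC·CC·CC·CC·B·B·B·B·AA·AA·AA·AA
    A ↦ CC
    B ↦ AA
    C ↦ B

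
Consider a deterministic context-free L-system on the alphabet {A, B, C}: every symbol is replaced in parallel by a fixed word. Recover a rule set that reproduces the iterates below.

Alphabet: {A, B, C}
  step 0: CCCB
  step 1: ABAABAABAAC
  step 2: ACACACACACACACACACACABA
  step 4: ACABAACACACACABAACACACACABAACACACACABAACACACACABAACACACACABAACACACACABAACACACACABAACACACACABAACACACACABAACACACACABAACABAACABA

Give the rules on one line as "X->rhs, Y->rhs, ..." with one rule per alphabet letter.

  step 1 ⇒ step 2: ABAABAABAAC ⇒ AC·AC·AC·AC·AC·AC·AC·AC·AC·AC·ABA
    A ↦ AC
    B ↦ AC
    C ↦ ABA

A->AC, B->AC, C->ABA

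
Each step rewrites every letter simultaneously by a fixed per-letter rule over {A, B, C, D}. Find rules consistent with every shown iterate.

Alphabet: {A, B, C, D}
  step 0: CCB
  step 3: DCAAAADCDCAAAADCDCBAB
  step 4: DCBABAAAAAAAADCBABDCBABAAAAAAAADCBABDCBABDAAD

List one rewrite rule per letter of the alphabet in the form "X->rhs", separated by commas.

  step 3 ⇒ step 4: DCAAAADCDCAAAADCDCBAB ⇒ DC·BAB·AA·AA·AA·AA·DC·BAB·DC·BAB·AA·AA·AA·AA·DC·BAB·DC·BAB·D·AA·D
    A ↦ AA
    B ↦ D
    C ↦ BAB
    D ↦ DC

A->AA, B->D, C->BAB, D->DC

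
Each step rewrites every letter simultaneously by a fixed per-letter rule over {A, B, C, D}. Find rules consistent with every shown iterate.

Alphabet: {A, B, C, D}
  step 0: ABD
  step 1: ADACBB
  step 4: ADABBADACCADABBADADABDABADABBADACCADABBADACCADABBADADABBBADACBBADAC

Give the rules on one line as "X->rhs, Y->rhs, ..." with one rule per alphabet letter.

  step 0 ⇒ step 1: ABD ⇒ ADA·C·BB
    A ↦ ADA
    B ↦ C
    D ↦ BB
    C ↦ DAB  (constrained at step 1)

A->ADA, B->C, C->DAB, D->BB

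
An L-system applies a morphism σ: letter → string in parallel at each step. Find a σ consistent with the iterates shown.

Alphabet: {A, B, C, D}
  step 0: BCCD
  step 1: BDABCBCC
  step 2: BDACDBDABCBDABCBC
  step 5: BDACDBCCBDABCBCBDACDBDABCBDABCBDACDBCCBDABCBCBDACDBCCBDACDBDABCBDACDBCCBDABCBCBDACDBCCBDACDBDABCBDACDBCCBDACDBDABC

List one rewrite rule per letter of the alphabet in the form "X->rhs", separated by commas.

  step 1 ⇒ step 2: BDABCBCC ⇒ BDA·C·D·BDA·BC·BDA·BC·BC
    A ↦ D
    B ↦ BDA
    C ↦ BC
    D ↦ C

A->D, B->BDA, C->BC, D->C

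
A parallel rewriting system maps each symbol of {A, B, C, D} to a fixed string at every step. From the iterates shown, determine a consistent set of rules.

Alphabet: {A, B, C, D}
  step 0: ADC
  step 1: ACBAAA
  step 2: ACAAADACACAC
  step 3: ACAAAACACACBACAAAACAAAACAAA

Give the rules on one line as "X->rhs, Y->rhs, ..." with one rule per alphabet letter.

A->AC, B->D, C->AAA, D->B

  step 2 ⇒ step 3: ACAAADACACAC ⇒ AC·AAA·AC·AC·AC·B·AC·AAA·AC·AAA·AC·AAA
    A ↦ AC
    C ↦ AAA
    D ↦ B
  step 1 ⇒ step 2: ACBAAA ⇒ AC·AAA·D·AC·AC·AC
    B ↦ D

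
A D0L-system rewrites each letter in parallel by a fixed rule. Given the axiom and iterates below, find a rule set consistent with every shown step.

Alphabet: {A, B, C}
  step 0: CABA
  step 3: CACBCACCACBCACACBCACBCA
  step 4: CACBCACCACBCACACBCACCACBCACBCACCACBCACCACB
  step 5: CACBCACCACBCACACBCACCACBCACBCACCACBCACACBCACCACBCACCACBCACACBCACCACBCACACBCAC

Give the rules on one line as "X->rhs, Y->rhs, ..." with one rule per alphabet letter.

  step 4 ⇒ step 5: CACBCACCACBCACACBCACCACBCACBCACCACBCACCACB ⇒ CA·CB·CA·C·CA·CB·CA·CA·CB·CA·C·CA·CB·CA·CB·CA·C·CA·CB·CA·CA·CB·CA·C·CA·CB·CA·C·CA·CB·CA·CA·CB·CA·C·CA·CB·CA·CA·CB·CA·C
    A ↦ CB
    B ↦ C
    C ↦ CA

A->CB, B->C, C->CA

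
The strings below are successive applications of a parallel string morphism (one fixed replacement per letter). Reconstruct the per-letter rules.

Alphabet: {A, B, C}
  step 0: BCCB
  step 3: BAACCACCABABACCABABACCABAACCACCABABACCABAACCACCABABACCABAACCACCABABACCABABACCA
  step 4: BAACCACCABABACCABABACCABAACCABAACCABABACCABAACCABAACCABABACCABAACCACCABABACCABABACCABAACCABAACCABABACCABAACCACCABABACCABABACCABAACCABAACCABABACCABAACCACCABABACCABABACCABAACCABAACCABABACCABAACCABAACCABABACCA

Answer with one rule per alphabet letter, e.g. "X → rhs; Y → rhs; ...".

  step 3 ⇒ step 4: BAACCACCABABACCABABACCABAACCACCABABACCABAACCACCABABACCABAACCACCABABACCABABACCA ⇒ BAA·CCA·CCA·BA·BA·CCA·BA·BA·CCA·BAA·CCA·BAA·CCA·BA·BA·CCA·BAA·CCA·BAA·CCA·BA·BA·CCA·BAA·CCA·CCA·BA·BA·CCA·BA·BA·CCA·BAA·CCA·BAA·CCA·BA·BA·CCA·BAA·CCA·CCA·BA·BA·CCA·BA·BA·CCA·BAA·CCA·BAA·CCA·BA·BA·CCA·BAA·CCA·CCA·BA·BA·CCA·BA·BA·CCA·BAA·CCA·BAA·CCA·BA·BA·CCA·BAA·CCA·BAA·CCA·BA·BA·CCA
    A ↦ CCA
    B ↦ BAA
    C ↦ BA

A->CCA, B->BAA, C->BA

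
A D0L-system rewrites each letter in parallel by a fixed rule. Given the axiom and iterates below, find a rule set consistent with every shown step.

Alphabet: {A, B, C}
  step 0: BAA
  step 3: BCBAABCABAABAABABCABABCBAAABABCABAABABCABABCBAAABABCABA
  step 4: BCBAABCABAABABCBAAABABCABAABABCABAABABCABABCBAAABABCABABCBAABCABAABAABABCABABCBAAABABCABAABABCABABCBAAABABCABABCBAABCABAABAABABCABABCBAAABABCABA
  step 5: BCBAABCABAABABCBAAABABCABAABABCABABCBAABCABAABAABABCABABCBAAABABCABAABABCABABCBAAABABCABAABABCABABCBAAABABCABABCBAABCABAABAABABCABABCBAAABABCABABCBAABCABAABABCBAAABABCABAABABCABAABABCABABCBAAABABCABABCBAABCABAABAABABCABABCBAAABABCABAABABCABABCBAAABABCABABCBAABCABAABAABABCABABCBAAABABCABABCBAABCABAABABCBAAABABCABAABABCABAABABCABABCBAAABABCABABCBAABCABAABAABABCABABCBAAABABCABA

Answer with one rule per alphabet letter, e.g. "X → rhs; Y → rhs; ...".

A->ABA, B->BC, C->BAA

  step 4 ⇒ step 5: BCBAABCABAABABCBAAABABCABAABABCABAABABCABABCBAAABABCABABCBAABCABAABAABABCABABCBAAABABCABAABABCABABCBAAABABCABABCBAABCABAABAABABCABABCBAAABABCABA ⇒ BC·BAA·BC·ABA·ABA·BC·BAA·ABA·BC·ABA·ABA·BC·ABA·BC·BAA·BC·ABA·ABA·ABA·BC·ABA·BC·BAA·ABA·BC·ABA·ABA·BC·ABA·BC·BAA·ABA·BC·ABA·ABA·BC·ABA·BC·BAA·ABA·BC·ABA·BC·BAA·BC·ABA·ABA·ABA·BC·ABA·BC·BAA·ABA·BC·ABA·BC·BAA·BC·ABA·ABA·BC·BAA·ABA·BC·ABA·ABA·BC·ABA·ABA·BC·ABA·BC·BAA·ABA·BC·ABA·BC·BAA·BC·ABA·ABA·ABA·BC·ABA·BC·BAA·ABA·BC·ABA·ABA·BC·ABA·BC·BAA·ABA·BC·ABA·BC·BAA·BC·ABA·ABA·ABA·BC·ABA·BC·BAA·ABA·BC·ABA·BC·BAA·BC·ABA·ABA·BC·BAA·ABA·BC·ABA·ABA·BC·ABA·ABA·BC·ABA·BC·BAA·ABA·BC·ABA·BC·BAA·BC·ABA·ABA·ABA·BC·ABA·BC·BAA·ABA·BC·ABA
    A ↦ ABA
    B ↦ BC
    C ↦ BAA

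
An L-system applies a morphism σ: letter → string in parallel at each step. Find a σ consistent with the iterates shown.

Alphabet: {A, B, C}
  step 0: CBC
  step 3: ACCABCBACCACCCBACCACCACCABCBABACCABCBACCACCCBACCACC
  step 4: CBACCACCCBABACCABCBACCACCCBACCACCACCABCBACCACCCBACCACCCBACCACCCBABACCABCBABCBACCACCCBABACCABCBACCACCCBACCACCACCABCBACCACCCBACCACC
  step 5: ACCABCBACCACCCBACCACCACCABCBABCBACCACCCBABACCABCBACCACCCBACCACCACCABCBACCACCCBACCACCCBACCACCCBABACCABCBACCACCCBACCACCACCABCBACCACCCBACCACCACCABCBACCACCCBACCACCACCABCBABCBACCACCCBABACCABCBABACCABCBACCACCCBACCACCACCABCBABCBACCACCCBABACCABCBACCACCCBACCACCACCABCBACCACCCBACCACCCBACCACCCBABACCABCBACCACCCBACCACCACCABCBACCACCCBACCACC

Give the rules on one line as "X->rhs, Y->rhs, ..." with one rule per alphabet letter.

A->CB, B->AB, C->ACC

  step 4 ⇒ step 5: CBACCACCCBABACCABCBACCACCCBACCACCACCABCBACCACCCBACCACCCBACCACCCBABACCABCBABCBACCACCCBABACCABCBACCACCCBACCACCACCABCBACCACCCBACCACC ⇒ ACC·AB·CB·ACC·ACC·CB·ACC·ACC·ACC·AB·CB·AB·CB·ACC·ACC·CB·AB·ACC·AB·CB·ACC·ACC·CB·ACC·ACC·ACC·AB·CB·ACC·ACC·CB·ACC·ACC·CB·ACC·ACC·CB·AB·ACC·AB·CB·ACC·ACC·CB·ACC·ACC·ACC·AB·CB·ACC·ACC·CB·ACC·ACC·ACC·AB·CB·ACC·ACC·CB·ACC·ACC·ACC·AB·CB·AB·CB·ACC·ACC·CB·AB·ACC·AB·CB·AB·ACC·AB·CB·ACC·ACC·CB·ACC·ACC·ACC·AB·CB·AB·CB·ACC·ACC·CB·AB·ACC·AB·CB·ACC·ACC·CB·ACC·ACC·ACC·AB·CB·ACC·ACC·CB·ACC·ACC·CB·ACC·ACC·CB·AB·ACC·AB·CB·ACC·ACC·CB·ACC·ACC·ACC·AB·CB·ACC·ACC·CB·ACC·ACC
    A ↦ CB
    B ↦ AB
    C ↦ ACC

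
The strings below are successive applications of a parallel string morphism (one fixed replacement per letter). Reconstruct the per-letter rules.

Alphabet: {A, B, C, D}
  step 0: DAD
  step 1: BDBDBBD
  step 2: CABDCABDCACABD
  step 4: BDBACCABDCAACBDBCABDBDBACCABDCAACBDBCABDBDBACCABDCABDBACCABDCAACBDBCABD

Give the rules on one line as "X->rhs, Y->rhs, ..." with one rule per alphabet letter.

A->BDB, B->CA, C->AC, D->BD

  step 1 ⇒ step 2: BDBDBBD ⇒ CA·BD·CA·BD·CA·CA·BD
    B ↦ CA
    D ↦ BD
  step 0 ⇒ step 1: DAD ⇒ BD·BDB·BD
    A ↦ BDB
    C ↦ AC  (constrained at step 2)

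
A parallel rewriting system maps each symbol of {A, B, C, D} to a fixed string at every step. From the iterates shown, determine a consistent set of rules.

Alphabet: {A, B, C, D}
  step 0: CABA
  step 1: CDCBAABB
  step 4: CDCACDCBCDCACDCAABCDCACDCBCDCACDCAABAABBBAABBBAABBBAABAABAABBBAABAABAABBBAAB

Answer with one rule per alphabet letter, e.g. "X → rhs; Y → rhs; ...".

A->B, B->AAB, C->CDC, D->A

  step 0 ⇒ step 1: CABA ⇒ CDC·B·AAB·B
    A ↦ B
    B ↦ AAB
    C ↦ CDC
    D ↦ A  (constrained at step 1)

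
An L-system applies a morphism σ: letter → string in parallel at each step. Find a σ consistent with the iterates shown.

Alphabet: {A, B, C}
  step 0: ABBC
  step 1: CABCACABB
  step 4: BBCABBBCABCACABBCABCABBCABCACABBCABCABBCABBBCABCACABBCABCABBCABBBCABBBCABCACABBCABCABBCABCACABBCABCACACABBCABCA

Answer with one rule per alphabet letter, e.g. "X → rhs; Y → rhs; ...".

  step 0 ⇒ step 1: ABBC ⇒ CAB·CA·CA·BB
    A ↦ CAB
    B ↦ CA
    C ↦ BB

A->CAB, B->CA, C->BB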